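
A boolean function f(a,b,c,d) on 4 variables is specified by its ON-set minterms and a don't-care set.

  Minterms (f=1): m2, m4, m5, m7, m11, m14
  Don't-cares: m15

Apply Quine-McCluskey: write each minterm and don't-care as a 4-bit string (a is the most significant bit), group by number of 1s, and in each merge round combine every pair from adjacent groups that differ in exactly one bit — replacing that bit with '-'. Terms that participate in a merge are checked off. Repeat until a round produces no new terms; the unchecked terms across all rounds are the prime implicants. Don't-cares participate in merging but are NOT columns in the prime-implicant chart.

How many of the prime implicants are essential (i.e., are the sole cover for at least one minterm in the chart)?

4

size-2^0 implicants → 0010  0100(✓)  0101(✓)  0111(✓)  1011(✓)  1110(✓)  1111(✓)
size-2^1 implicants → -111  01-1  010-  1-11  111-
Unchecked terms (primes): -111, 0010, 01-1, 010-, 1-11, 111-
Minterm coverage:
  m2 ⊆ 0010 [E]
  m4 ⊆ 010- [E]
  m5 ⊆ 01-1,010-
  m7 ⊆ -111,01-1
  m11 ⊆ 1-11 [E]
  m14 ⊆ 111- [E]
E = {0010, 010-, 1-11, 111-}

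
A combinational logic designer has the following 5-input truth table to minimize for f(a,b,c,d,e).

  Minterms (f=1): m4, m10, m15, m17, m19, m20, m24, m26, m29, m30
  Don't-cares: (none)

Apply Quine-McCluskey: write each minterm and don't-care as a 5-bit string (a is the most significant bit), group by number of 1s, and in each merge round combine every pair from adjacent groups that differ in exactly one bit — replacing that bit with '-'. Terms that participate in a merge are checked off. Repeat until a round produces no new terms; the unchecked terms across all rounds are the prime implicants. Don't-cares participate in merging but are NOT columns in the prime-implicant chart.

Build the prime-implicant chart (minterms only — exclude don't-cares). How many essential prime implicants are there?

Round 0: 00100✓ 01010✓ 01111 10001✓ 10011✓ 10100✓ 11000✓ 11010✓ 11101 11110✓
Round 1: -0100 -1010 100-1 11-10 110-0
PIs = {-0100, -1010, 01111, 100-1, 11-10, 110-0, 11101}
Coverage chart:
  m4: -0100 ←essential
  m10: -1010 ←essential
  m15: 01111 ←essential
  m17: 100-1 ←essential
  m19: 100-1 ←essential
  m20: -0100 ←essential
  m24: 110-0 ←essential
  m26: -1010,11-10,110-0
  m29: 11101 ←essential
  m30: 11-10 ←essential
Essential: -0100, -1010, 01111, 100-1, 11-10, 110-0, 11101

7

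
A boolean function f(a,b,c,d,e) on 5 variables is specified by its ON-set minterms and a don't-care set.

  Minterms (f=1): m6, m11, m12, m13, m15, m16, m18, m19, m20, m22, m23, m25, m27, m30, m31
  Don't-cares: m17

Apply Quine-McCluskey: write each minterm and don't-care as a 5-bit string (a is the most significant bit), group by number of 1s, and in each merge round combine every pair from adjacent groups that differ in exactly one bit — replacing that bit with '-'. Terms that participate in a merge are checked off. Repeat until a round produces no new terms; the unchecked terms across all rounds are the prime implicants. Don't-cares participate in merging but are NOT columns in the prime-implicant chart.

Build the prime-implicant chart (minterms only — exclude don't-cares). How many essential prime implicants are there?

6

Round 0: 00110✓ 01011✓ 01100✓ 01101✓ 01111✓ 10000✓ 10001✓ 10010✓ 10011✓ 10100✓ 10110✓ 10111✓ 11001✓ 11011✓ 11110✓ 11111✓
Round 1: -0110 -1011✓ -1111✓ 01-11✓ 011-1 0110- 1-001✓ 1-011✓ 1-110✓ 1-111✓ 10-00✓ 10-10✓ 10-11✓ 100-0✓ 100-1✓ 1000-✓ 1001-✓ 101-0✓ 1011-✓ 11-11✓ 110-1✓ 1111-✓
Round 2: -1-11 1--11 1-0-1 1-11- 10--0 10-1- 100--
PIs = {-0110, -1-11, 011-1, 0110-, 1--11, 1-0-1, 1-11-, 10--0, 10-1-, 100--}
Coverage chart:
  m6: -0110 ←essential
  m11: -1-11 ←essential
  m12: 0110- ←essential
  m13: 011-1,0110-
  m15: -1-11,011-1
  m16: 10--0,100--
  m18: 10--0,10-1-,100--
  m19: 1--11,1-0-1,10-1-,100--
  m20: 10--0 ←essential
  m22: -0110,1-11-,10--0,10-1-
  m23: 1--11,1-11-,10-1-
  m25: 1-0-1 ←essential
  m27: -1-11,1--11,1-0-1
  m30: 1-11- ←essential
  m31: -1-11,1--11,1-11-
Essential: -0110, -1-11, 0110-, 1-0-1, 1-11-, 10--0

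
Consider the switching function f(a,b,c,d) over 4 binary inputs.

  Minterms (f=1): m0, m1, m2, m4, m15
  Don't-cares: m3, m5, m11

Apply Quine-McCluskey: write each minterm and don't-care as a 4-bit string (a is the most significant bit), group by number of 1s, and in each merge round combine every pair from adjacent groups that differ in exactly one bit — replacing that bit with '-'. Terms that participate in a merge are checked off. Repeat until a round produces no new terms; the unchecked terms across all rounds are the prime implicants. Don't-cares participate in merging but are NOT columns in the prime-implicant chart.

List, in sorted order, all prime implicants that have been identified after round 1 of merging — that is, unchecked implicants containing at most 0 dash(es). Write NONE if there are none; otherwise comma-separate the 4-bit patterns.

NONE

Round 0: 0000✓ 0001✓ 0010✓ 0011✓ 0100✓ 0101✓ 1011✓ 1111✓
Round 1: -011 0-00✓ 0-01✓ 00-0✓ 00-1✓ 000-✓ 001-✓ 010-✓ 1-11
Round 2: 0-0- 00--
PIs = {-011, 0-0-, 00--, 1-11}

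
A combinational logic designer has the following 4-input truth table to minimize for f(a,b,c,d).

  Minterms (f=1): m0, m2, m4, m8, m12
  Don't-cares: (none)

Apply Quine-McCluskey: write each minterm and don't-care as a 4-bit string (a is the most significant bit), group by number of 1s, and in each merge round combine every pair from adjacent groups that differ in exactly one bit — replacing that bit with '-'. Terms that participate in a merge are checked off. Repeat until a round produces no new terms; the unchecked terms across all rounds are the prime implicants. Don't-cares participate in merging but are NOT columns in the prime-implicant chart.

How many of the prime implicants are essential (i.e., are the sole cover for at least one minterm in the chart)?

[col 0] 0000*, 0010*, 0100*, 1000*, 1100*
[col 1] -000*, -100*, 0-00*, 00-0, 1-00*
[col 2] --00
Prime implicants: --00, 00-0
PI chart (minterm → PIs covering it):
  0 | --00,00-0
  2 | 00-0  (sole → essential)
  4 | --00  (sole → essential)
  8 | --00  (sole → essential)
  12 | --00  (sole → essential)
Essential prime implicants: --00, 00-0

2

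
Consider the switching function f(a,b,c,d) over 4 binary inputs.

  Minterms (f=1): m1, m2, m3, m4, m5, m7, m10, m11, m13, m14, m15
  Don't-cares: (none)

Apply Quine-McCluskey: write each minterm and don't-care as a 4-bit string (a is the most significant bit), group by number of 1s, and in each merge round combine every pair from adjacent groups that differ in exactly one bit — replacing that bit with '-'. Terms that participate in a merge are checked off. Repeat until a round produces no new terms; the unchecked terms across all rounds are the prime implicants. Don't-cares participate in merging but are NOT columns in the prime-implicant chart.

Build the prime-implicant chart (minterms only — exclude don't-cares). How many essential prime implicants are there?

5

size-2^0 implicants → 0001(✓)  0010(✓)  0011(✓)  0100(✓)  0101(✓)  0111(✓)  1010(✓)  1011(✓)  1101(✓)  1110(✓)  1111(✓)
size-2^1 implicants → -010(✓)  -011(✓)  -101(✓)  -111(✓)  0-01(✓)  0-11(✓)  00-1(✓)  001-(✓)  01-1(✓)  010-  1-10(✓)  1-11(✓)  101-(✓)  11-1(✓)  111-(✓)
size-2^2 implicants → --11  -01-  -1-1  0--1  1-1-
Unchecked terms (primes): --11, -01-, -1-1, 0--1, 010-, 1-1-
Minterm coverage:
  m1 ⊆ 0--1 [E]
  m2 ⊆ -01- [E]
  m3 ⊆ --11,-01-,0--1
  m4 ⊆ 010- [E]
  m5 ⊆ -1-1,0--1,010-
  m7 ⊆ --11,-1-1,0--1
  m10 ⊆ -01-,1-1-
  m11 ⊆ --11,-01-,1-1-
  m13 ⊆ -1-1 [E]
  m14 ⊆ 1-1- [E]
  m15 ⊆ --11,-1-1,1-1-
E = {-01-, -1-1, 0--1, 010-, 1-1-}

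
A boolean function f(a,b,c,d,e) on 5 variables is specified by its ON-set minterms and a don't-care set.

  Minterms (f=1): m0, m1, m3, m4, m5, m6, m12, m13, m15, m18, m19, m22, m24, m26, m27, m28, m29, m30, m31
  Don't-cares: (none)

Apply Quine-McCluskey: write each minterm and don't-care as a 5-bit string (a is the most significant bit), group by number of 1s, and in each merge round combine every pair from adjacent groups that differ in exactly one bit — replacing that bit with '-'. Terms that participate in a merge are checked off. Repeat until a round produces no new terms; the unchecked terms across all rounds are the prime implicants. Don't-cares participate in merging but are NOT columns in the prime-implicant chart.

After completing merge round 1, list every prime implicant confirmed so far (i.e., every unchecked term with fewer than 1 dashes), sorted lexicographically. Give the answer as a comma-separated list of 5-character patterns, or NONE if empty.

NONE

size-2^0 implicants → 00000(✓)  00001(✓)  00011(✓)  00100(✓)  00101(✓)  00110(✓)  01100(✓)  01101(✓)  01111(✓)  10010(✓)  10011(✓)  10110(✓)  11000(✓)  11010(✓)  11011(✓)  11100(✓)  11101(✓)  11110(✓)  11111(✓)
size-2^1 implicants → -0011  -0110  -1100(✓)  -1101(✓)  -1111(✓)  0-100(✓)  0-101(✓)  00-00(✓)  00-01(✓)  000-1  0000-(✓)  001-0  0010-(✓)  011-1(✓)  0110-(✓)  1-010(✓)  1-011(✓)  1-110(✓)  10-10(✓)  1001-(✓)  11-00(✓)  11-10(✓)  11-11(✓)  110-0(✓)  1101-(✓)  111-0(✓)  111-1(✓)  1110-(✓)  1111-(✓)
size-2^2 implicants → -11-1  -110-  0-10-  00-0-  1--10  1-01-  11--0  11-1-  111--
Unchecked terms (primes): -0011, -0110, -11-1, -110-, 0-10-, 00-0-, 000-1, 001-0, 1--10, 1-01-, 11--0, 11-1-, 111--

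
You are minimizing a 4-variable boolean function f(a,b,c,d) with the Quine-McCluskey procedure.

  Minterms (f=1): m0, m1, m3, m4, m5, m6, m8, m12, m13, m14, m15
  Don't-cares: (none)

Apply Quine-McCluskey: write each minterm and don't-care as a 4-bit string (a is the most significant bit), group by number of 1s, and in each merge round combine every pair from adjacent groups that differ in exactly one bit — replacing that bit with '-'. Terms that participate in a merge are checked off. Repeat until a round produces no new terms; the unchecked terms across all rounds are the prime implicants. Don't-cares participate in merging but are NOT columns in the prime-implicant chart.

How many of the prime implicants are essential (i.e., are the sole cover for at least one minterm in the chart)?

4

size-2^0 implicants → 0000(✓)  0001(✓)  0011(✓)  0100(✓)  0101(✓)  0110(✓)  1000(✓)  1100(✓)  1101(✓)  1110(✓)  1111(✓)
size-2^1 implicants → -000(✓)  -100(✓)  -101(✓)  -110(✓)  0-00(✓)  0-01(✓)  00-1  000-(✓)  01-0(✓)  010-(✓)  1-00(✓)  11-0(✓)  11-1(✓)  110-(✓)  111-(✓)
size-2^2 implicants → --00  -1-0  -10-  0-0-  11--
Unchecked terms (primes): --00, -1-0, -10-, 0-0-, 00-1, 11--
Minterm coverage:
  m0 ⊆ --00,0-0-
  m1 ⊆ 0-0-,00-1
  m3 ⊆ 00-1 [E]
  m4 ⊆ --00,-1-0,-10-,0-0-
  m5 ⊆ -10-,0-0-
  m6 ⊆ -1-0 [E]
  m8 ⊆ --00 [E]
  m12 ⊆ --00,-1-0,-10-,11--
  m13 ⊆ -10-,11--
  m14 ⊆ -1-0,11--
  m15 ⊆ 11-- [E]
E = {--00, -1-0, 00-1, 11--}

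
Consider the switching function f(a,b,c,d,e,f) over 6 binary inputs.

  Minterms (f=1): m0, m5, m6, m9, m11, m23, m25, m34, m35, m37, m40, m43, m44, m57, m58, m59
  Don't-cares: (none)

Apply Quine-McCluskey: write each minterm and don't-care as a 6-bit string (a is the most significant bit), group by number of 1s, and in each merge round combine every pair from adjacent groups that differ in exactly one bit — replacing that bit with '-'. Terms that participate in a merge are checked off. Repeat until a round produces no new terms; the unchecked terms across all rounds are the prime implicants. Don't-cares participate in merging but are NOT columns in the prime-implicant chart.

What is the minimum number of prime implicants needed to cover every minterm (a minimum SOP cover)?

Round 0: 000000 000101✓ 000110 001001✓ 001011✓ 010111 011001✓ 100010✓ 100011✓ 100101✓ 101000✓ 101011✓ 101100✓ 111001✓ 111010✓ 111011✓
Round 1: -00101 -01011 -11001 0-1001 0010-1 1-1011 10-011 10001- 101-00 1110-1 11101-
PIs = {-00101, -01011, -11001, 0-1001, 000000, 000110, 0010-1, 010111, 1-1011, 10-011, 10001-, 101-00, 1110-1, 11101-}
Coverage chart:
  m0: 000000 ←essential
  m5: -00101 ←essential
  m6: 000110 ←essential
  m9: 0-1001,0010-1
  m11: -01011,0010-1
  m23: 010111 ←essential
  m25: -11001,0-1001
  m34: 10001- ←essential
  m35: 10-011,10001-
  m37: -00101 ←essential
  m40: 101-00 ←essential
  m43: -01011,1-1011,10-011
  m44: 101-00 ←essential
  m57: -11001,1110-1
  m58: 11101- ←essential
  m59: 1-1011,1110-1,11101-
Essential: -00101, 000000, 000110, 010111, 10001-, 101-00, 11101-
Petrick residual → -01011, -11001, 0-1001
Min cover (10 terms): b'c'de'f + b'cd'ef + bcd'e'f + a'cd'e'f + a'b'c'd'e'f' + a'b'c'def' + a'bc'def + ab'c'd'e + ab'ce'f' + abcd'e

10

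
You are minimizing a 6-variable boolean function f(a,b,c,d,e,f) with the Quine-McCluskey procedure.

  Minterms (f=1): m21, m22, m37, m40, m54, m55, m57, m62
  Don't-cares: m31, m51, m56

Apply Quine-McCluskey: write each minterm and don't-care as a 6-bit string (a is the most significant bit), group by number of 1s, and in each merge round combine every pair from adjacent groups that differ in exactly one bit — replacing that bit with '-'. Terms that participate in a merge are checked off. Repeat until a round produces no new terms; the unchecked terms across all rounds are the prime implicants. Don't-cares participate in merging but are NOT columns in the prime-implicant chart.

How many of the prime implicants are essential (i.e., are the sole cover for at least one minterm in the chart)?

[col 0] 010101, 010110*, 011111, 100101, 101000*, 110011*, 110110*, 110111*, 111000*, 111001*, 111110*
[col 1] -10110, 1-1000, 11-110, 110-11, 11011-, 11100-
Prime implicants: -10110, 010101, 011111, 1-1000, 100101, 11-110, 110-11, 11011-, 11100-
PI chart (minterm → PIs covering it):
  21 | 010101  (sole → essential)
  22 | -10110  (sole → essential)
  37 | 100101  (sole → essential)
  40 | 1-1000  (sole → essential)
  54 | -10110,11-110,11011-
  55 | 110-11,11011-
  57 | 11100-  (sole → essential)
  62 | 11-110  (sole → essential)
Essential prime implicants: -10110, 010101, 1-1000, 100101, 11-110, 11100-

6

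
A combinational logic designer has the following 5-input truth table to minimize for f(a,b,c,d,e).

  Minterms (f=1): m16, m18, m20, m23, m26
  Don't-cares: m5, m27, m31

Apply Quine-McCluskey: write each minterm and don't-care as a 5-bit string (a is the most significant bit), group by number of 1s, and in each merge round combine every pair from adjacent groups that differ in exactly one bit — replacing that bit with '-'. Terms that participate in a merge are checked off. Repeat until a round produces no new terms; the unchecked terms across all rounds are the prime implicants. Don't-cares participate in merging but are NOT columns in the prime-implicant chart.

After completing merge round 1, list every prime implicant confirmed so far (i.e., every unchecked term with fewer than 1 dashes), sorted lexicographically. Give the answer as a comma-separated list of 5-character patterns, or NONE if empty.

Round 0: 00101 10000✓ 10010✓ 10100✓ 10111✓ 11010✓ 11011✓ 11111✓
Round 1: 1-010 1-111 10-00 100-0 11-11 1101-
PIs = {00101, 1-010, 1-111, 10-00, 100-0, 11-11, 1101-}

00101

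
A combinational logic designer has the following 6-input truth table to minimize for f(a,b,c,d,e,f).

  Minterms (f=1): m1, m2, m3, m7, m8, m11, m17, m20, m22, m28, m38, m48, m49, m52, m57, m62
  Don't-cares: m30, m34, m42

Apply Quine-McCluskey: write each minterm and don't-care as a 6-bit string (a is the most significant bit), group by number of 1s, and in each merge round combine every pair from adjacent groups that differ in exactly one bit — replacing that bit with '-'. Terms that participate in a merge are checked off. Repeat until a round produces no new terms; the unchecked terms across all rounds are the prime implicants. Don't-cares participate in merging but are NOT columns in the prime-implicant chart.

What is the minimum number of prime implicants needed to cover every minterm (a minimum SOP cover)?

size-2^0 implicants → 000001(✓)  000010(✓)  000011(✓)  000111(✓)  001000  001011(✓)  010001(✓)  010100(✓)  010110(✓)  011100(✓)  011110(✓)  100010(✓)  100110(✓)  101010(✓)  110000(✓)  110001(✓)  110100(✓)  111001(✓)  111110(✓)
size-2^1 implicants → -00010  -10001  -10100  -11110  0-0001  00-011  000-11  0000-1  00001-  01-100(✓)  01-110(✓)  0101-0(✓)  0111-0(✓)  10-010  100-10  11-001  110-00  11000-
size-2^2 implicants → 01-1-0
Unchecked terms (primes): -00010, -10001, -10100, -11110, 0-0001, 00-011, 000-11, 0000-1, 00001-, 001000, 01-1-0, 10-010, 100-10, 11-001, 110-00, 11000-
Minterm coverage:
  m1 ⊆ 0-0001,0000-1
  m2 ⊆ -00010,00001-
  m3 ⊆ 00-011,000-11,0000-1,00001-
  m7 ⊆ 000-11 [E]
  m8 ⊆ 001000 [E]
  m11 ⊆ 00-011 [E]
  m17 ⊆ -10001,0-0001
  m20 ⊆ -10100,01-1-0
  m22 ⊆ 01-1-0 [E]
  m28 ⊆ 01-1-0 [E]
  m38 ⊆ 100-10 [E]
  m48 ⊆ 110-00,11000-
  m49 ⊆ -10001,11-001,11000-
  m52 ⊆ -10100,110-00
  m57 ⊆ 11-001 [E]
  m62 ⊆ -11110 [E]
E = {-11110, 00-011, 000-11, 001000, 01-1-0, 100-10, 11-001}
Petrick residual → -00010, 0-0001, 110-00
Cover = b'c'd'ef' + bcdef' + a'c'd'e'f + a'b'd'ef + a'b'c'ef + a'b'cd'e'f' + a'bdf' + ab'c'ef' + abd'e'f + abc'e'f'  |cover|=10

10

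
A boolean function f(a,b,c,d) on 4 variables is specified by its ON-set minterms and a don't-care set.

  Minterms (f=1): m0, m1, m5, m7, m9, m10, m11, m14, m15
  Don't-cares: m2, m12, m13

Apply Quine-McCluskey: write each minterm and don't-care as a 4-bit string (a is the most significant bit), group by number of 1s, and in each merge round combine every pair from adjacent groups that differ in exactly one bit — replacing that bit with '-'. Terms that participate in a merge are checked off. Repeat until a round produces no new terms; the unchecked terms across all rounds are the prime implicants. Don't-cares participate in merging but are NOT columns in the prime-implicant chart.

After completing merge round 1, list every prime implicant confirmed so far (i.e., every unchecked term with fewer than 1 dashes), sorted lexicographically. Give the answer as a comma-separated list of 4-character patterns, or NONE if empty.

NONE

size-2^0 implicants → 0000(✓)  0001(✓)  0010(✓)  0101(✓)  0111(✓)  1001(✓)  1010(✓)  1011(✓)  1100(✓)  1101(✓)  1110(✓)  1111(✓)
size-2^1 implicants → -001(✓)  -010  -101(✓)  -111(✓)  0-01(✓)  00-0  000-  01-1(✓)  1-01(✓)  1-10(✓)  1-11(✓)  10-1(✓)  101-(✓)  11-0(✓)  11-1(✓)  110-(✓)  111-(✓)
size-2^2 implicants → --01  -1-1  1--1  1-1-  11--
Unchecked terms (primes): --01, -010, -1-1, 00-0, 000-, 1--1, 1-1-, 11--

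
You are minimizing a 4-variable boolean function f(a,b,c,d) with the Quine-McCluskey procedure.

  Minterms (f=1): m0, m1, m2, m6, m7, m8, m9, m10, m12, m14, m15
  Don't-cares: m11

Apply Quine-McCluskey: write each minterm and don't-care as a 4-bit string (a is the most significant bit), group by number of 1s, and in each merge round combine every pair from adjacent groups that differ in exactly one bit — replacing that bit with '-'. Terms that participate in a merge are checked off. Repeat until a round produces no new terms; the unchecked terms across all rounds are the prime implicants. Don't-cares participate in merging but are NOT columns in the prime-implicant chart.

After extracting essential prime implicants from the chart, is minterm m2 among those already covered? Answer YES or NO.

NO

size-2^0 implicants → 0000(✓)  0001(✓)  0010(✓)  0110(✓)  0111(✓)  1000(✓)  1001(✓)  1010(✓)  1011(✓)  1100(✓)  1110(✓)  1111(✓)
size-2^1 implicants → -000(✓)  -001(✓)  -010(✓)  -110(✓)  -111(✓)  0-10(✓)  00-0(✓)  000-(✓)  011-(✓)  1-00(✓)  1-10(✓)  1-11(✓)  10-0(✓)  10-1(✓)  100-(✓)  101-(✓)  11-0(✓)  111-(✓)
size-2^2 implicants → --10  -0-0  -00-  -11-  1--0  1-1-  10--
Unchecked terms (primes): --10, -0-0, -00-, -11-, 1--0, 1-1-, 10--
Minterm coverage:
  m0 ⊆ -0-0,-00-
  m1 ⊆ -00- [E]
  m2 ⊆ --10,-0-0
  m6 ⊆ --10,-11-
  m7 ⊆ -11- [E]
  m8 ⊆ -0-0,-00-,1--0,10--
  m9 ⊆ -00-,10--
  m10 ⊆ --10,-0-0,1--0,1-1-,10--
  m12 ⊆ 1--0 [E]
  m14 ⊆ --10,-11-,1--0,1-1-
  m15 ⊆ -11-,1-1-
E = {-00-, -11-, 1--0}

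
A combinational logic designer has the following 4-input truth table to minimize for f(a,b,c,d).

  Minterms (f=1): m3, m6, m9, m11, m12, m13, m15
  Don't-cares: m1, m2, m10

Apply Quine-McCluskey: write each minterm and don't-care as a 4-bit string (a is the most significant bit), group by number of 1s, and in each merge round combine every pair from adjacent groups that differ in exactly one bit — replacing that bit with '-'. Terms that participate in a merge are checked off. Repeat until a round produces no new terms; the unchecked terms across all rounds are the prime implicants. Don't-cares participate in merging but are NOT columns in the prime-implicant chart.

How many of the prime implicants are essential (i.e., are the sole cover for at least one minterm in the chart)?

3

Round 0: 0001✓ 0010✓ 0011✓ 0110✓ 1001✓ 1010✓ 1011✓ 1100✓ 1101✓ 1111✓
Round 1: -001✓ -010✓ -011✓ 0-10 00-1✓ 001-✓ 1-01✓ 1-11✓ 10-1✓ 101-✓ 11-1✓ 110-
Round 2: -0-1 -01- 1--1
PIs = {-0-1, -01-, 0-10, 1--1, 110-}
Coverage chart:
  m3: -0-1,-01-
  m6: 0-10 ←essential
  m9: -0-1,1--1
  m11: -0-1,-01-,1--1
  m12: 110- ←essential
  m13: 1--1,110-
  m15: 1--1 ←essential
Essential: 0-10, 1--1, 110-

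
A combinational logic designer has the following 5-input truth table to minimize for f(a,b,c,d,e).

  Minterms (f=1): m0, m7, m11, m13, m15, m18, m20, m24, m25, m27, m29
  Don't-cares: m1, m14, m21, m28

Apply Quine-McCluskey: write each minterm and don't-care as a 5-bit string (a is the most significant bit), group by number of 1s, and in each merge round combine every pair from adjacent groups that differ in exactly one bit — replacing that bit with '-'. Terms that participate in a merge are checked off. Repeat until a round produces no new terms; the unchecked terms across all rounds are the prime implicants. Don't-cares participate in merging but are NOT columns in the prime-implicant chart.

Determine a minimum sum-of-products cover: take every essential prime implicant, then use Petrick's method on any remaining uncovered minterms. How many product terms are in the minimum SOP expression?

7

[col 0] 00000*, 00001*, 00111*, 01011*, 01101*, 01110*, 01111*, 10010, 10100*, 10101*, 11000*, 11001*, 11011*, 11100*, 11101*
[col 1] -1011, -1101, 0-111, 0000-, 01-11, 011-1, 0111-, 1-100*, 1-101*, 1010-*, 11-00*, 11-01*, 110-1, 1100-*, 1110-*
[col 2] 1-10-, 11-0-
Prime implicants: -1011, -1101, 0-111, 0000-, 01-11, 011-1, 0111-, 1-10-, 10010, 11-0-, 110-1
PI chart (minterm → PIs covering it):
  0 | 0000-  (sole → essential)
  7 | 0-111  (sole → essential)
  11 | -1011,01-11
  13 | -1101,011-1
  15 | 0-111,01-11,011-1,0111-
  18 | 10010  (sole → essential)
  20 | 1-10-  (sole → essential)
  24 | 11-0-  (sole → essential)
  25 | 11-0-,110-1
  27 | -1011,110-1
  29 | -1101,1-10-,11-0-
Essential prime implicants: 0-111, 0000-, 1-10-, 10010, 11-0-
Petrick residual → -1011, -1101
Minimum SOP uses 7 PIs: bc'de + bcd'e + a'cde + a'b'c'd' + acd' + ab'c'de' + abd'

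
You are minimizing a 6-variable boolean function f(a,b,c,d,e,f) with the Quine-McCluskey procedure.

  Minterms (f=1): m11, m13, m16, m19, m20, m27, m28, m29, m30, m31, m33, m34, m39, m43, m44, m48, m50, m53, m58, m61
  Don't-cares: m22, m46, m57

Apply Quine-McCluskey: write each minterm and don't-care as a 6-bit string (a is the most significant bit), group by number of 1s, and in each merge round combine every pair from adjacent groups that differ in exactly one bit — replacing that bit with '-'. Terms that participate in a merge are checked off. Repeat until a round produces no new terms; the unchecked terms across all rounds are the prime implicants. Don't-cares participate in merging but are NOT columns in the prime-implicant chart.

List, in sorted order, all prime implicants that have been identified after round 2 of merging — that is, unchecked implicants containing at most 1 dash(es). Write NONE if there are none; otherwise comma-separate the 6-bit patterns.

-01011, -10000, -11101, 0-1011, 0-1101, 01-011, 010-00, 011-11, 1-0010, 100001, 100111, 1011-0, 11-010, 11-101, 1100-0, 111-01

size-2^0 implicants → 001011(✓)  001101(✓)  010000(✓)  010011(✓)  010100(✓)  010110(✓)  011011(✓)  011100(✓)  011101(✓)  011110(✓)  011111(✓)  100001  100010(✓)  100111  101011(✓)  101100(✓)  101110(✓)  110000(✓)  110010(✓)  110101(✓)  111001(✓)  111010(✓)  111101(✓)
size-2^1 implicants → -01011  -10000  -11101  0-1011  0-1101  01-011  01-100(✓)  01-110(✓)  010-00  0101-0(✓)  011-11  0111-0(✓)  0111-1(✓)  01110-(✓)  01111-(✓)  1-0010  1011-0  11-010  11-101  1100-0  111-01
size-2^2 implicants → 01-1-0  0111--
Unchecked terms (primes): -01011, -10000, -11101, 0-1011, 0-1101, 01-011, 01-1-0, 010-00, 011-11, 0111--, 1-0010, 100001, 100111, 1011-0, 11-010, 11-101, 1100-0, 111-01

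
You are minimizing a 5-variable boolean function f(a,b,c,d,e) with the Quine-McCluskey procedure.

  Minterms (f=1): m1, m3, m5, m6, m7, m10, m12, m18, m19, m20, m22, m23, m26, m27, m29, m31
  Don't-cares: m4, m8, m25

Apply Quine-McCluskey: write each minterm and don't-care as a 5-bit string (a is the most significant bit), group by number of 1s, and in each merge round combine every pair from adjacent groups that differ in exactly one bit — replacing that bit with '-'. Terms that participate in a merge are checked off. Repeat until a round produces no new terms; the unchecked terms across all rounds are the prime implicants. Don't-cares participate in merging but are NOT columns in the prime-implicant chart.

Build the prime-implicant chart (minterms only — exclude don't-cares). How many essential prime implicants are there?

[col 0] 00001*, 00011*, 00100*, 00101*, 00110*, 00111*, 01000*, 01010*, 01100*, 10010*, 10011*, 10100*, 10110*, 10111*, 11001*, 11010*, 11011*, 11101*, 11111*
[col 1] -0011*, -0100*, -0110*, -0111*, -1010, 0-100, 00-01*, 00-11*, 000-1*, 001-0*, 001-1*, 0010-*, 0011-*, 01-00, 010-0, 1-010*, 1-011*, 1-111*, 10-10*, 10-11*, 1001-*, 101-0*, 1011-*, 11-01*, 11-11*, 110-1*, 1101-*, 111-1*
[col 2] -0-11, -01-0, -011-, 00--1, 001--, 1--11, 1-01-, 10-1-, 11--1
Prime implicants: -0-11, -01-0, -011-, -1010, 0-100, 00--1, 001--, 01-00, 010-0, 1--11, 1-01-, 10-1-, 11--1
PI chart (minterm → PIs covering it):
  1 | 00--1  (sole → essential)
  3 | -0-11,00--1
  5 | 00--1,001--
  6 | -01-0,-011-,001--
  7 | -0-11,-011-,00--1,001--
  10 | -1010,010-0
  12 | 0-100,01-00
  18 | 1-01-,10-1-
  19 | -0-11,1--11,1-01-,10-1-
  20 | -01-0  (sole → essential)
  22 | -01-0,-011-,10-1-
  23 | -0-11,-011-,1--11,10-1-
  26 | -1010,1-01-
  27 | 1--11,1-01-,11--1
  29 | 11--1  (sole → essential)
  31 | 1--11,11--1
Essential prime implicants: -01-0, 00--1, 11--1

3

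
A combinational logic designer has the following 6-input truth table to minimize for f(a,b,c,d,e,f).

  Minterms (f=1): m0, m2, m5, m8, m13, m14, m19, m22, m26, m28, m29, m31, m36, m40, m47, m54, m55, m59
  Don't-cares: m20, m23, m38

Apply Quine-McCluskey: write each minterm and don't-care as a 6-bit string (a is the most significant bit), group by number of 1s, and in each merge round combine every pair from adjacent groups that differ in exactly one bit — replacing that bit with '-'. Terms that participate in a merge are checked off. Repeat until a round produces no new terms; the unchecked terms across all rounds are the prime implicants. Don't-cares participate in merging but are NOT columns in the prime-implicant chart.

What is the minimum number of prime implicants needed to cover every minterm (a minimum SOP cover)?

12

[col 0] 000000*, 000010*, 000101*, 001000*, 001101*, 001110, 010011*, 010100*, 010110*, 010111*, 011010, 011100*, 011101*, 011111*, 100100*, 100110*, 101000*, 101111, 110110*, 110111*, 111011
[col 1] -01000, -10110*, -10111*, 0-1101, 00-000, 00-101, 0000-0, 01-100, 01-111, 010-11, 0101-0, 01011-*, 0111-1, 01110-, 1-0110, 1001-0, 11011-*
[col 2] -1011-
Prime implicants: -01000, -1011-, 0-1101, 00-000, 00-101, 0000-0, 001110, 01-100, 01-111, 010-11, 0101-0, 011010, 0111-1, 01110-, 1-0110, 1001-0, 101111, 111011
PI chart (minterm → PIs covering it):
  0 | 00-000,0000-0
  2 | 0000-0  (sole → essential)
  5 | 00-101  (sole → essential)
  8 | -01000,00-000
  13 | 0-1101,00-101
  14 | 001110  (sole → essential)
  19 | 010-11  (sole → essential)
  22 | -1011-,0101-0
  26 | 011010  (sole → essential)
  28 | 01-100,01110-
  29 | 0-1101,0111-1,01110-
  31 | 01-111,0111-1
  36 | 1001-0  (sole → essential)
  40 | -01000  (sole → essential)
  47 | 101111  (sole → essential)
  54 | -1011-,1-0110
  55 | -1011-  (sole → essential)
  59 | 111011  (sole → essential)
Essential prime implicants: -01000, -1011-, 00-101, 0000-0, 001110, 010-11, 011010, 1001-0, 101111, 111011
Petrick residual → 01-100, 0111-1
Minimum SOP uses 12 PIs: b'cd'e'f' + bc'de + a'b'de'f + a'b'c'd'f' + a'b'cdef' + a'bde'f' + a'bc'ef + a'bcd'ef' + a'bcdf + ab'c'df' + ab'cdef + abcd'ef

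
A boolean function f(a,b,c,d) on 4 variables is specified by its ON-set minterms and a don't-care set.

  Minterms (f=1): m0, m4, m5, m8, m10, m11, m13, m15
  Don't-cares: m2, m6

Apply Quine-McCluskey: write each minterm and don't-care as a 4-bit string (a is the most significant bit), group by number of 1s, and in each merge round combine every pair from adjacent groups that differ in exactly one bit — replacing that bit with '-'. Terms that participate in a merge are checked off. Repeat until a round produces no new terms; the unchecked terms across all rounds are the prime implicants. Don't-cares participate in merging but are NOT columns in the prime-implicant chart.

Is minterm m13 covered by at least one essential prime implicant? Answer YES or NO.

[col 0] 0000*, 0010*, 0100*, 0101*, 0110*, 1000*, 1010*, 1011*, 1101*, 1111*
[col 1] -000*, -010*, -101, 0-00*, 0-10*, 00-0*, 01-0*, 010-, 1-11, 10-0*, 101-, 11-1
[col 2] -0-0, 0--0
Prime implicants: -0-0, -101, 0--0, 010-, 1-11, 101-, 11-1
PI chart (minterm → PIs covering it):
  0 | -0-0,0--0
  4 | 0--0,010-
  5 | -101,010-
  8 | -0-0  (sole → essential)
  10 | -0-0,101-
  11 | 1-11,101-
  13 | -101,11-1
  15 | 1-11,11-1
Essential prime implicants: -0-0

NO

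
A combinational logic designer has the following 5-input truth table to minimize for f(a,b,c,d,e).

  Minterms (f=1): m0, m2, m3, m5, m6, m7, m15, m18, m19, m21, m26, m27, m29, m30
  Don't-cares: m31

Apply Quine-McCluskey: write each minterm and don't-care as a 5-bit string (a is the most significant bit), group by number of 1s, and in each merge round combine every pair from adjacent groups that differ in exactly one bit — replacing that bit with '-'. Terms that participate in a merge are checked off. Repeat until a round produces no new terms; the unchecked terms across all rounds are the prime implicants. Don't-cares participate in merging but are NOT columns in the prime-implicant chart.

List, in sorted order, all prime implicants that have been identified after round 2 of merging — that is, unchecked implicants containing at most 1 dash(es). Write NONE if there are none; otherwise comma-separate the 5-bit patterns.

-0101, -1111, 0-111, 000-0, 001-1, 1-101, 111-1

[col 0] 00000*, 00010*, 00011*, 00101*, 00110*, 00111*, 01111*, 10010*, 10011*, 10101*, 11010*, 11011*, 11101*, 11110*, 11111*
[col 1] -0010*, -0011*, -0101, -1111, 0-111, 00-10*, 00-11*, 000-0, 0001-*, 001-1, 0011-*, 1-010*, 1-011*, 1-101, 1001-*, 11-10*, 11-11*, 1101-*, 111-1, 1111-*
[col 2] -001-, 00-1-, 1-01-, 11-1-
Prime implicants: -001-, -0101, -1111, 0-111, 00-1-, 000-0, 001-1, 1-01-, 1-101, 11-1-, 111-1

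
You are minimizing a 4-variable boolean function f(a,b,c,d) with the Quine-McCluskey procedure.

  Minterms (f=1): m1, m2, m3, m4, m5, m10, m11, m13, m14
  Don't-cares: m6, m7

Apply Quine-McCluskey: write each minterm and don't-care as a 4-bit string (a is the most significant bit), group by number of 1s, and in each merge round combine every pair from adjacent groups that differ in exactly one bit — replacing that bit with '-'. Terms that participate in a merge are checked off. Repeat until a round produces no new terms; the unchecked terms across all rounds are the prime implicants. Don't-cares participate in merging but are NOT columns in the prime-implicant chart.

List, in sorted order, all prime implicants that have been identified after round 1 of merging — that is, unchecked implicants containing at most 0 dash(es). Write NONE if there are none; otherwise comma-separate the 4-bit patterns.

size-2^0 implicants → 0001(✓)  0010(✓)  0011(✓)  0100(✓)  0101(✓)  0110(✓)  0111(✓)  1010(✓)  1011(✓)  1101(✓)  1110(✓)
size-2^1 implicants → -010(✓)  -011(✓)  -101  -110(✓)  0-01(✓)  0-10(✓)  0-11(✓)  00-1(✓)  001-(✓)  01-0(✓)  01-1(✓)  010-(✓)  011-(✓)  1-10(✓)  101-(✓)
size-2^2 implicants → --10  -01-  0--1  0-1-  01--
Unchecked terms (primes): --10, -01-, -101, 0--1, 0-1-, 01--

NONE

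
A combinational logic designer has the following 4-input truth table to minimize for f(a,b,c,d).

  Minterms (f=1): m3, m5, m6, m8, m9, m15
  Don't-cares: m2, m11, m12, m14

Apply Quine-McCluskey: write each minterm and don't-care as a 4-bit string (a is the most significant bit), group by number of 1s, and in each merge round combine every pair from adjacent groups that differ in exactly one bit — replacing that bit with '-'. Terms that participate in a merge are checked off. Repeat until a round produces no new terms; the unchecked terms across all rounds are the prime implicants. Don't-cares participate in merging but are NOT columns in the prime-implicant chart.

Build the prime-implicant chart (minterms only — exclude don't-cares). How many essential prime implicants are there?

[col 0] 0010*, 0011*, 0101, 0110*, 1000*, 1001*, 1011*, 1100*, 1110*, 1111*
[col 1] -011, -110, 0-10, 001-, 1-00, 1-11, 10-1, 100-, 11-0, 111-
Prime implicants: -011, -110, 0-10, 001-, 0101, 1-00, 1-11, 10-1, 100-, 11-0, 111-
PI chart (minterm → PIs covering it):
  3 | -011,001-
  5 | 0101  (sole → essential)
  6 | -110,0-10
  8 | 1-00,100-
  9 | 10-1,100-
  15 | 1-11,111-
Essential prime implicants: 0101

1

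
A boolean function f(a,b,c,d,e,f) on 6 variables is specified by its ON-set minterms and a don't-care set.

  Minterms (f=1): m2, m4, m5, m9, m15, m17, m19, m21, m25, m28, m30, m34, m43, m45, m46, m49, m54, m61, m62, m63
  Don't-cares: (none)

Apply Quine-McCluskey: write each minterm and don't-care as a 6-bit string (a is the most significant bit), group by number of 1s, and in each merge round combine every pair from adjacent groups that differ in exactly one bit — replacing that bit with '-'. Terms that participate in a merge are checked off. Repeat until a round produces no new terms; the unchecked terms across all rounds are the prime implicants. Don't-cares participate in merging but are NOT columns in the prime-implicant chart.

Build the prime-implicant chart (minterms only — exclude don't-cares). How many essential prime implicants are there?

11

Round 0: 000010✓ 000100✓ 000101✓ 001001✓ 001111 010001✓ 010011✓ 010101✓ 011001✓ 011100✓ 011110✓ 100010✓ 101011 101101✓ 101110✓ 110001✓ 110110✓ 111101✓ 111110✓ 111111✓
Round 1: -00010 -10001 -11110 0-0101 0-1001 00010- 01-001 010-01 0100-1 0111-0 1-1101 1-1110 11-110 1111-1 11111-
PIs = {-00010, -10001, -11110, 0-0101, 0-1001, 00010-, 001111, 01-001, 010-01, 0100-1, 0111-0, 1-1101, 1-1110, 101011, 11-110, 1111-1, 11111-}
Coverage chart:
  m2: -00010 ←essential
  m4: 00010- ←essential
  m5: 0-0101,00010-
  m9: 0-1001 ←essential
  m15: 001111 ←essential
  m17: -10001,01-001,010-01,0100-1
  m19: 0100-1 ←essential
  m21: 0-0101,010-01
  m25: 0-1001,01-001
  m28: 0111-0 ←essential
  m30: -11110,0111-0
  m34: -00010 ←essential
  m43: 101011 ←essential
  m45: 1-1101 ←essential
  m46: 1-1110 ←essential
  m49: -10001 ←essential
  m54: 11-110 ←essential
  m61: 1-1101,1111-1
  m62: -11110,1-1110,11-110,11111-
  m63: 1111-1,11111-
Essential: -00010, -10001, 0-1001, 00010-, 001111, 0100-1, 0111-0, 1-1101, 1-1110, 101011, 11-110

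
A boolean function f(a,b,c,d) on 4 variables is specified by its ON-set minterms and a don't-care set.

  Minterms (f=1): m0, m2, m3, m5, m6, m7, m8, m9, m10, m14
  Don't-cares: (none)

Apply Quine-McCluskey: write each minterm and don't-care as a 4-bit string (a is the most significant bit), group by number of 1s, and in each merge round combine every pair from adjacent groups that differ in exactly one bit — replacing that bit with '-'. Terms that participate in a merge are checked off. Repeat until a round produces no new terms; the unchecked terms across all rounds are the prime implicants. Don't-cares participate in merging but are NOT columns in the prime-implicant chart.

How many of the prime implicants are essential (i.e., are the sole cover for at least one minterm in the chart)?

5

size-2^0 implicants → 0000(✓)  0010(✓)  0011(✓)  0101(✓)  0110(✓)  0111(✓)  1000(✓)  1001(✓)  1010(✓)  1110(✓)
size-2^1 implicants → -000(✓)  -010(✓)  -110(✓)  0-10(✓)  0-11(✓)  00-0(✓)  001-(✓)  01-1  011-(✓)  1-10(✓)  10-0(✓)  100-
size-2^2 implicants → --10  -0-0  0-1-
Unchecked terms (primes): --10, -0-0, 0-1-, 01-1, 100-
Minterm coverage:
  m0 ⊆ -0-0 [E]
  m2 ⊆ --10,-0-0,0-1-
  m3 ⊆ 0-1- [E]
  m5 ⊆ 01-1 [E]
  m6 ⊆ --10,0-1-
  m7 ⊆ 0-1-,01-1
  m8 ⊆ -0-0,100-
  m9 ⊆ 100- [E]
  m10 ⊆ --10,-0-0
  m14 ⊆ --10 [E]
E = {--10, -0-0, 0-1-, 01-1, 100-}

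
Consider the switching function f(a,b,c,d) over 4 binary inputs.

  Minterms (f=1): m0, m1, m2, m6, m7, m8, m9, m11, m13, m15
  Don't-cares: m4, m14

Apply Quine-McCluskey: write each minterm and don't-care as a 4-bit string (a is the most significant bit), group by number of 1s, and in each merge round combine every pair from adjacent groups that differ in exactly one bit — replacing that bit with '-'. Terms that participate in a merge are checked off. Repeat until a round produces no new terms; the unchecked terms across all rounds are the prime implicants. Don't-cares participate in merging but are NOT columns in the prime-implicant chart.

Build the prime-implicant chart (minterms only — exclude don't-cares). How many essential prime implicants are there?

4

[col 0] 0000*, 0001*, 0010*, 0100*, 0110*, 0111*, 1000*, 1001*, 1011*, 1101*, 1110*, 1111*
[col 1] -000*, -001*, -110*, -111*, 0-00*, 0-10*, 00-0*, 000-*, 01-0*, 011-*, 1-01*, 1-11*, 10-1*, 100-*, 11-1*, 111-*
[col 2] -00-, -11-, 0--0, 1--1
Prime implicants: -00-, -11-, 0--0, 1--1
PI chart (minterm → PIs covering it):
  0 | -00-,0--0
  1 | -00-  (sole → essential)
  2 | 0--0  (sole → essential)
  6 | -11-,0--0
  7 | -11-  (sole → essential)
  8 | -00-  (sole → essential)
  9 | -00-,1--1
  11 | 1--1  (sole → essential)
  13 | 1--1  (sole → essential)
  15 | -11-,1--1
Essential prime implicants: -00-, -11-, 0--0, 1--1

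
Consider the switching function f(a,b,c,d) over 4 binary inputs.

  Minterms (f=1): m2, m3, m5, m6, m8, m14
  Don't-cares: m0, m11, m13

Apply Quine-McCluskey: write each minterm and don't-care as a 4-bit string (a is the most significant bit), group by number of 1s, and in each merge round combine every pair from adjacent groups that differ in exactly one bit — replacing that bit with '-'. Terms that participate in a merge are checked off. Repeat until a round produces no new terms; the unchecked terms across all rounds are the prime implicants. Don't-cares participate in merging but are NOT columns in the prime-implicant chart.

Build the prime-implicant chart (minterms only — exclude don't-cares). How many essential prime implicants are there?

size-2^0 implicants → 0000(✓)  0010(✓)  0011(✓)  0101(✓)  0110(✓)  1000(✓)  1011(✓)  1101(✓)  1110(✓)
size-2^1 implicants → -000  -011  -101  -110  0-10  00-0  001-
Unchecked terms (primes): -000, -011, -101, -110, 0-10, 00-0, 001-
Minterm coverage:
  m2 ⊆ 0-10,00-0,001-
  m3 ⊆ -011,001-
  m5 ⊆ -101 [E]
  m6 ⊆ -110,0-10
  m8 ⊆ -000 [E]
  m14 ⊆ -110 [E]
E = {-000, -101, -110}

3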